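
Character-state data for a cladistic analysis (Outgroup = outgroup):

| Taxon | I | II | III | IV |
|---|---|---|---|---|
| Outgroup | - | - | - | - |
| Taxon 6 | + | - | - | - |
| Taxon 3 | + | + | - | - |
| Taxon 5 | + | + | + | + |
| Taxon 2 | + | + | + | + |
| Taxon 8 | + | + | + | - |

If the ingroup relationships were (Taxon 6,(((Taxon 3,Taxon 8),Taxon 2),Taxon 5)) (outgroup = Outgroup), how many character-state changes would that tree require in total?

Map each character onto (Taxon 6,(((Taxon 3,Taxon 8),Taxon 2),Taxon 5)) (rooted by Outgroup) and count the minimum state changes it requires (Fitch parsimony):
I: 1; II: 1; III: 2; IV: 2.
Total tree length = 6.

6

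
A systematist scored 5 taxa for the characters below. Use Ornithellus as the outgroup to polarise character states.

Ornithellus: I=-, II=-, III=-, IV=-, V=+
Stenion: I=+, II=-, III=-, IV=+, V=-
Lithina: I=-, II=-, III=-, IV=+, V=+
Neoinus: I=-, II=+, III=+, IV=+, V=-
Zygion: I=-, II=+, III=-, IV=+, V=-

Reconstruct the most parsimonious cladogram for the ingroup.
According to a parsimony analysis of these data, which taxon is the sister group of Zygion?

Neoinus

Character polarity is set by the outgroup: the derived state is whichever differs from the outgroup's state, so for V the derived state is '-', and for the remaining characters it is '+'.
I (derived state '+') is unique to Stenion (autapomorphy; uninformative for grouping).
Only Neoinus and Zygion show the derived state '+' for II, supporting them as a clade.
III: derived state '+' in Neoinus only — an autapomorphy, so it tells us nothing about relationships among taxa.
All ingroup taxa share the derived state '+' for IV; it defines the ingroup but does not resolve relationships within it.
V: derived state '-' in Neoinus, Stenion, and Zygion only — synapomorphy for {Neoinus, Stenion, Zygion}.
Most parsimonious ingroup topology: (Lithina,(Stenion,(Neoinus,Zygion))).
Zygion and Neoinus form a cherry on this tree, so they are sister taxa.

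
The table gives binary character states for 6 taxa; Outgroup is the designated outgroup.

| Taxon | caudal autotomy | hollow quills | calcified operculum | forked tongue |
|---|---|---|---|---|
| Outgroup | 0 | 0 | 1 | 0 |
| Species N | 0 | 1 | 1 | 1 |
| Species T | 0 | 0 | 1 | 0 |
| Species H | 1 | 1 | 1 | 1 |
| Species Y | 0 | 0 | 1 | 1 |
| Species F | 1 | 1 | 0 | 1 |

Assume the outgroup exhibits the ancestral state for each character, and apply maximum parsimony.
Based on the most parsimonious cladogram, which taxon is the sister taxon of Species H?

Species F

Character polarity is set by the outgroup: the derived state is whichever differs from the outgroup's state, so for calcified operculum the derived state is '0', and for the remaining characters it is '1'.
caudal autotomy: derived state '1' in Species F and Species H only — synapomorphy for {Species F, Species H}.
hollow quills: derived state '1' in Species F, Species H, and Species N only — synapomorphy for {Species F, Species H, Species N}.
calcified operculum (derived state '0') is unique to Species F (autapomorphy; uninformative for grouping).
Only Species F, Species H, Species N, and Species Y show the derived state '1' for forked tongue, supporting them as a clade.
Most parsimonious ingroup topology: (((Species N,(Species H,Species F)),Species Y),Species T).
Species H and Species F form a cherry on this tree, so they are sister taxa.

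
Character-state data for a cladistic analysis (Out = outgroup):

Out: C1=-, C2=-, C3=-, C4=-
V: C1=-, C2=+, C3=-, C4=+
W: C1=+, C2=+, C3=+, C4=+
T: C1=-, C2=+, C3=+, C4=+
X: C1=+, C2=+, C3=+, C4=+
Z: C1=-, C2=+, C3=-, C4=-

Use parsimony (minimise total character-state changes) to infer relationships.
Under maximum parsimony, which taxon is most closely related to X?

W

The outgroup has state '-' for every character, so '+' is the derived state throughout.
Only W and X show the derived state '+' for C1, supporting them as a clade.
All ingroup taxa share the derived state '+' for C2; it defines the ingroup but does not resolve relationships within it.
Only T, W, and X show the derived state '+' for C3, supporting them as a clade.
Only T, V, W, and X show the derived state '+' for C4, supporting them as a clade.
Most parsimonious ingroup topology: ((V,((W,X),T)),Z).
X and W form a cherry on this tree, so they are sister taxa.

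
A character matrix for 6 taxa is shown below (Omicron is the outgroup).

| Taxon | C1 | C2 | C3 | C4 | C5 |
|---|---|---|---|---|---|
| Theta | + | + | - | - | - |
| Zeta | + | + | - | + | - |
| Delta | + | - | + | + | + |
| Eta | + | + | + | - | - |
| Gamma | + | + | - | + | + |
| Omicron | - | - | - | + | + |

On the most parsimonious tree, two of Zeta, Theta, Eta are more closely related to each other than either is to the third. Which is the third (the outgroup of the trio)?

Zeta

Character polarity is set by the outgroup: the derived state is whichever differs from the outgroup's state, so for C4, C5 the derived state is '-', and for the remaining characters it is '+'.
All ingroup taxa share the derived state '+' for C1; it defines the ingroup but does not resolve relationships within it.
C2: derived state '+' in Eta, Gamma, Theta, and Zeta only — synapomorphy for {Eta, Gamma, Theta, Zeta}.
C3 (state '+') occurs in Delta and Eta but conflicts with the nesting implied by the other characters — most parsimoniously interpreted as homoplasy.
C4: derived state '-' in Eta and Theta only — synapomorphy for {Eta, Theta}.
C5 (derived state '-') is shared by Eta, Theta, and Zeta — a synapomorphy uniting that clade.
Most parsimonious ingroup topology: ((Gamma,((Eta,Theta),Zeta)),Delta).
Theta and Eta share a more recent common ancestor with each other than either does with Zeta, so Zeta is the least closely related of the three.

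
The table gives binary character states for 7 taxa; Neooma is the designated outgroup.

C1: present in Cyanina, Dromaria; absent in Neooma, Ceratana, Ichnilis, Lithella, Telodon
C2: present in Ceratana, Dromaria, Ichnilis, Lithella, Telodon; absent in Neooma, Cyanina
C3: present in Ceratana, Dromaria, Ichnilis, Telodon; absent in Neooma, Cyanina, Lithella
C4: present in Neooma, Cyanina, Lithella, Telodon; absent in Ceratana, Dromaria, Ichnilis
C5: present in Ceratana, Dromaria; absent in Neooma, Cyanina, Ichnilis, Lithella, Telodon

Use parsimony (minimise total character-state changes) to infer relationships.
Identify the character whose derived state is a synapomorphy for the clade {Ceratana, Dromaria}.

C5

Character polarity is set by the outgroup: the derived state is whichever differs from the outgroup's state, so for C4 the derived state is 'absent', and for the remaining characters it is 'present'.
C1 (state 'present') occurs in Cyanina and Dromaria but conflicts with the nesting implied by the other characters — most parsimoniously interpreted as homoplasy.
C2: derived state 'present' in Ceratana, Dromaria, Ichnilis, Lithella, and Telodon only — synapomorphy for {Ceratana, Dromaria, Ichnilis, Lithella, Telodon}.
C3: derived state 'present' in Ceratana, Dromaria, Ichnilis, and Telodon only — synapomorphy for {Ceratana, Dromaria, Ichnilis, Telodon}.
C4 (derived state 'absent') is shared by Ceratana, Dromaria, and Ichnilis — a synapomorphy uniting that clade.
C5: derived state 'present' in Ceratana and Dromaria only — synapomorphy for {Ceratana, Dromaria}.
Most parsimonious ingroup topology: (Cyanina,((((Ceratana,Dromaria),Ichnilis),Telodon),Lithella)).
The clade {Ceratana, Dromaria} is supported by C5: its derived state 'present' occurs in exactly those taxa and in no other taxon (including the outgroup).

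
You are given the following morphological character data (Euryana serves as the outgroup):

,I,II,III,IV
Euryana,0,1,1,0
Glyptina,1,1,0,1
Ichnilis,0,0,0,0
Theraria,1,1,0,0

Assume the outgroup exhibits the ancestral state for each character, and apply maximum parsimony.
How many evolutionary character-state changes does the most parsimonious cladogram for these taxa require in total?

4

Character polarity is set by the outgroup: the derived state is whichever differs from the outgroup's state, so for II, III the derived state is '0', and for the remaining characters it is '1'.
I: derived state '1' in Glyptina and Theraria only — synapomorphy for {Glyptina, Theraria}.
II (derived state '0') is unique to Ichnilis (autapomorphy; uninformative for grouping).
All ingroup taxa share the derived state '0' for III; it defines the ingroup but does not resolve relationships within it.
IV (derived state '1') is unique to Glyptina (autapomorphy; uninformative for grouping).
Most parsimonious ingroup topology: ((Glyptina,Theraria),Ichnilis).
Changes per character on this tree: I: 1; II: 1; III: 1; IV: 1.
Total = 4.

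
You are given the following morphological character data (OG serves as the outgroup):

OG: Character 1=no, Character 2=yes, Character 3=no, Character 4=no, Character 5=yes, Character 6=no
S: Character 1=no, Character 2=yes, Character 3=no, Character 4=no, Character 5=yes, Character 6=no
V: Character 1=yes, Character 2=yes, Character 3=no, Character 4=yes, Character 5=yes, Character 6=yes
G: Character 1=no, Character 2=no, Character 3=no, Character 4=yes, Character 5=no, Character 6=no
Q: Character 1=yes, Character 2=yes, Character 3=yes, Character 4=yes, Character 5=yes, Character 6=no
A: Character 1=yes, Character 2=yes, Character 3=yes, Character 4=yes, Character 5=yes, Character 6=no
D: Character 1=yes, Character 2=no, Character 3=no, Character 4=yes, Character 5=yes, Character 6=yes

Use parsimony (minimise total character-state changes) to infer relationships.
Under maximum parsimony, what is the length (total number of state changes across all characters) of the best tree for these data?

Character polarity is set by the outgroup: the derived state is whichever differs from the outgroup's state, so for Character 2, Character 5 the derived state is 'no', and for the remaining characters it is 'yes'.
Character 1: derived state 'yes' in A, D, Q, and V only — synapomorphy for {A, D, Q, V}.
Character 2 groups D and G, which is incompatible with the clades supported by the remaining characters; treating it as convergent (homoplasy) costs fewer steps than any alternative tree.
Only A and Q show the derived state 'yes' for Character 3, supporting them as a clade.
Character 4 (derived state 'yes') is shared by A, D, G, Q, and V — a synapomorphy uniting that clade.
Character 5 (derived state 'no') is unique to G (autapomorphy; uninformative for grouping).
Character 6: derived state 'yes' in D and V only — synapomorphy for {D, V}.
Most parsimonious ingroup topology: (S,(((V,D),(Q,A)),G)).
Changes per character on this tree: Character 1: 1; Character 2: 2; Character 3: 1; Character 4: 1; Character 5: 1; Character 6: 1.
Total = 7.

7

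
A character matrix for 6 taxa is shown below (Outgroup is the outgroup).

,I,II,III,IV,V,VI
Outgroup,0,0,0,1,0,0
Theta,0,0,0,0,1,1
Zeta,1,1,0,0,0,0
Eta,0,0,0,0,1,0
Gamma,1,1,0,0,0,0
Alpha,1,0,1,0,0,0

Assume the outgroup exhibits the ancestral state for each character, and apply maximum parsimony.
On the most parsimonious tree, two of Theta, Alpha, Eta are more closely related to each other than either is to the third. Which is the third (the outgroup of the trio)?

Alpha

Character polarity is set by the outgroup: the derived state is whichever differs from the outgroup's state, so for IV the derived state is '0', and for the remaining characters it is '1'.
I (derived state '1') is shared by Alpha, Gamma, and Zeta — a synapomorphy uniting that clade.
II (derived state '1') is shared by Gamma and Zeta — a synapomorphy uniting that clade.
III (derived state '1') is unique to Alpha (autapomorphy; uninformative for grouping).
IV (derived state '0') is shared by all ingroup taxa — unites the whole ingroup.
V (derived state '1') is shared by Eta and Theta — a synapomorphy uniting that clade.
VI: derived state '1' in Theta only — an autapomorphy, so it tells us nothing about relationships among taxa.
Most parsimonious ingroup topology: ((Theta,Eta),((Zeta,Gamma),Alpha)).
Eta and Theta share a more recent common ancestor with each other than either does with Alpha, so Alpha is the least closely related of the three.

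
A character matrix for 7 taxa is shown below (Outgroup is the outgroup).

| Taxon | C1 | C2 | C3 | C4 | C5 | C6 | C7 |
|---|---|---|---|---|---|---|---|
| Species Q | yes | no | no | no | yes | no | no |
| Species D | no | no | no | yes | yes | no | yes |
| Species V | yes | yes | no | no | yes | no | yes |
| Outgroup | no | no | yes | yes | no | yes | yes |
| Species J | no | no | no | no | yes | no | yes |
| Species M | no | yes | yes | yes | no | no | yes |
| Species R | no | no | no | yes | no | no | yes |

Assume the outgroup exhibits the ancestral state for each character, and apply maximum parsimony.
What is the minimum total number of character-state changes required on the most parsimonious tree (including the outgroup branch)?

8

Character polarity is set by the outgroup: the derived state is whichever differs from the outgroup's state, so for C3, C4, C6, C7 the derived state is 'no', and for the remaining characters it is 'yes'.
C1: derived state 'yes' in Species Q and Species V only — synapomorphy for {Species Q, Species V}.
C2 (state 'yes') occurs in Species M and Species V but conflicts with the nesting implied by the other characters — most parsimoniously interpreted as homoplasy.
Only Species D, Species J, Species Q, Species R, and Species V show the derived state 'no' for C3, supporting them as a clade.
C4 (derived state 'no') is shared by Species J, Species Q, and Species V — a synapomorphy uniting that clade.
Only Species D, Species J, Species Q, and Species V show the derived state 'yes' for C5, supporting them as a clade.
C6 (derived state 'no') is shared by all ingroup taxa — unites the whole ingroup.
C7 (derived state 'no') is unique to Species Q (autapomorphy; uninformative for grouping).
Most parsimonious ingroup topology: ((((Species J,(Species V,Species Q)),Species D),Species R),Species M).
Changes per character on this tree: C1: 1; C2: 2; C3: 1; C4: 1; C5: 1; C6: 1; C7: 1.
Total = 8.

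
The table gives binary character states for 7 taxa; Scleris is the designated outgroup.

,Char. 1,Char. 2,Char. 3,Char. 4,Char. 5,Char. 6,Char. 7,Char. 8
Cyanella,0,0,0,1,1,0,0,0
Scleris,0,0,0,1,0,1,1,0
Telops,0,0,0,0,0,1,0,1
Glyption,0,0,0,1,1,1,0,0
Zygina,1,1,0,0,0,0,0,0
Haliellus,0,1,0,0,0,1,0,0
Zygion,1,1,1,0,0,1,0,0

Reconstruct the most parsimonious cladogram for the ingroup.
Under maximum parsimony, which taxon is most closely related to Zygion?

Character polarity is set by the outgroup: the derived state is whichever differs from the outgroup's state, so for Char. 4, Char. 6, Char. 7 the derived state is '0', and for the remaining characters it is '1'.
Char. 1: derived state '1' in Zygina and Zygion only — synapomorphy for {Zygina, Zygion}.
Char. 2: derived state '1' in Haliellus, Zygina, and Zygion only — synapomorphy for {Haliellus, Zygina, Zygion}.
Char. 3: derived state '1' in Zygion only — an autapomorphy, so it tells us nothing about relationships among taxa.
Char. 4: derived state '0' in Haliellus, Telops, Zygina, and Zygion only — synapomorphy for {Haliellus, Telops, Zygina, Zygion}.
Only Cyanella and Glyption show the derived state '1' for Char. 5, supporting them as a clade.
Char. 6 groups Cyanella and Zygina, which is incompatible with the clades supported by the remaining characters; treating it as convergent (homoplasy) costs fewer steps than any alternative tree.
All ingroup taxa share the derived state '0' for Char. 7; it defines the ingroup but does not resolve relationships within it.
Char. 8: derived state '1' in Telops only — an autapomorphy, so it tells us nothing about relationships among taxa.
Most parsimonious ingroup topology: ((Telops,(Haliellus,(Zygina,Zygion))),(Cyanella,Glyption)).
Zygion and Zygina form a cherry on this tree, so they are sister taxa.

Zygina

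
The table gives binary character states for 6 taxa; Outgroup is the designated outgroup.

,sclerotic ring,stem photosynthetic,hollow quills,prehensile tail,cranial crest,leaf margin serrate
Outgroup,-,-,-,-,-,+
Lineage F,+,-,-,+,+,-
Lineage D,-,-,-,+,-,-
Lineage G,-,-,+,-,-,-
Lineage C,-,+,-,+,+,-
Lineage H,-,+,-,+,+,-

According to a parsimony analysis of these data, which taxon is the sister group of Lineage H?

Character polarity is set by the outgroup: the derived state is whichever differs from the outgroup's state, so for leaf margin serrate the derived state is '-', and for the remaining characters it is '+'.
sclerotic ring: derived state '+' in Lineage F only — an autapomorphy, so it tells us nothing about relationships among taxa.
stem photosynthetic (derived state '+') is shared by Lineage C and Lineage H — a synapomorphy uniting that clade.
hollow quills (derived state '+') is unique to Lineage G (autapomorphy; uninformative for grouping).
prehensile tail (derived state '+') is shared by Lineage C, Lineage D, Lineage F, and Lineage H — a synapomorphy uniting that clade.
Only Lineage C, Lineage F, and Lineage H show the derived state '+' for cranial crest, supporting them as a clade.
leaf margin serrate (derived state '-') is shared by all ingroup taxa — unites the whole ingroup.
Most parsimonious ingroup topology: (((Lineage F,(Lineage C,Lineage H)),Lineage D),Lineage G).
Lineage H and Lineage C form a cherry on this tree, so they are sister taxa.

Lineage C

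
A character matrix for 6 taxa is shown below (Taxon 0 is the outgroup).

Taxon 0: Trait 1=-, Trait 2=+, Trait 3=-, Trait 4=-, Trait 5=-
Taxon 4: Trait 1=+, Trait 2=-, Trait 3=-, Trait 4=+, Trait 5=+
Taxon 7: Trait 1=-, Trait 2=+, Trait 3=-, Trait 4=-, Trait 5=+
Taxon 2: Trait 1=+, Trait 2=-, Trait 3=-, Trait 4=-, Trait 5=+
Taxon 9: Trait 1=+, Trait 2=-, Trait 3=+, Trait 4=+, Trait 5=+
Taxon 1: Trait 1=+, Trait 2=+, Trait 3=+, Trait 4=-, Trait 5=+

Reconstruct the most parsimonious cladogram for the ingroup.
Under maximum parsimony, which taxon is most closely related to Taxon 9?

Taxon 4

Character polarity is set by the outgroup: the derived state is whichever differs from the outgroup's state, so for Trait 2 the derived state is '-', and for the remaining characters it is '+'.
Trait 1 (derived state '+') is shared by Taxon 1, Taxon 2, Taxon 4, and Taxon 9 — a synapomorphy uniting that clade.
Only Taxon 2, Taxon 4, and Taxon 9 show the derived state '-' for Trait 2, supporting them as a clade.
Trait 3 groups Taxon 1 and Taxon 9, which is incompatible with the clades supported by the remaining characters; treating it as convergent (homoplasy) costs fewer steps than any alternative tree.
Only Taxon 4 and Taxon 9 show the derived state '+' for Trait 4, supporting them as a clade.
Trait 5 (derived state '+') is shared by all ingroup taxa — unites the whole ingroup.
Most parsimonious ingroup topology: ((((Taxon 4,Taxon 9),Taxon 2),Taxon 1),Taxon 7).
Taxon 9 and Taxon 4 form a cherry on this tree, so they are sister taxa.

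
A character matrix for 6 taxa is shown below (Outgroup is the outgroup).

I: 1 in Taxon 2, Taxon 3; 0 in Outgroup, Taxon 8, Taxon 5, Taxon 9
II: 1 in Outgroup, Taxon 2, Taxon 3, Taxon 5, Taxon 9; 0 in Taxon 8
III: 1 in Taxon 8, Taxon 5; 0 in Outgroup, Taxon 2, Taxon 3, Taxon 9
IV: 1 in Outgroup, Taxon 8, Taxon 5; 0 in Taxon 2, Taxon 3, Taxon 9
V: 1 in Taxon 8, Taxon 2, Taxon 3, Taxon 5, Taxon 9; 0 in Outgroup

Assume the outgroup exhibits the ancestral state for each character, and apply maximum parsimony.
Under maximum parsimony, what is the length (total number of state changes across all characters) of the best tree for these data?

Character polarity is set by the outgroup: the derived state is whichever differs from the outgroup's state, so for II, IV the derived state is '0', and for the remaining characters it is '1'.
Only Taxon 2 and Taxon 3 show the derived state '1' for I, supporting them as a clade.
II: derived state '0' in Taxon 8 only — an autapomorphy, so it tells us nothing about relationships among taxa.
III (derived state '1') is shared by Taxon 5 and Taxon 8 — a synapomorphy uniting that clade.
IV: derived state '0' in Taxon 2, Taxon 3, and Taxon 9 only — synapomorphy for {Taxon 2, Taxon 3, Taxon 9}.
V (derived state '1') is shared by all ingroup taxa — unites the whole ingroup.
Most parsimonious ingroup topology: ((Taxon 8,Taxon 5),((Taxon 2,Taxon 3),Taxon 9)).
Changes per character on this tree: I: 1; II: 1; III: 1; IV: 1; V: 1.
Total = 5.

5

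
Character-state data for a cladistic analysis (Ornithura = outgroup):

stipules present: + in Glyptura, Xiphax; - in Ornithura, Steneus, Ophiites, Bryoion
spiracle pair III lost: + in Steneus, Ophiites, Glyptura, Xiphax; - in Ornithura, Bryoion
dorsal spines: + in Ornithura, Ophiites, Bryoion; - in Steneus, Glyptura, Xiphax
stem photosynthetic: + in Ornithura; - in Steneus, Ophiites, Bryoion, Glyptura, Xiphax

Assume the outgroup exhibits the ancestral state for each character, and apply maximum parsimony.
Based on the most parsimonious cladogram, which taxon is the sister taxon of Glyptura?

Character polarity is set by the outgroup: the derived state is whichever differs from the outgroup's state, so for dorsal spines, stem photosynthetic the derived state is '-', and for the remaining characters it is '+'.
stipules present (derived state '+') is shared by Glyptura and Xiphax — a synapomorphy uniting that clade.
spiracle pair III lost (derived state '+') is shared by Glyptura, Ophiites, Steneus, and Xiphax — a synapomorphy uniting that clade.
dorsal spines (derived state '-') is shared by Glyptura, Steneus, and Xiphax — a synapomorphy uniting that clade.
All ingroup taxa share the derived state '-' for stem photosynthetic; it defines the ingroup but does not resolve relationships within it.
Most parsimonious ingroup topology: (((Steneus,(Glyptura,Xiphax)),Ophiites),Bryoion).
Glyptura and Xiphax form a cherry on this tree, so they are sister taxa.

Xiphax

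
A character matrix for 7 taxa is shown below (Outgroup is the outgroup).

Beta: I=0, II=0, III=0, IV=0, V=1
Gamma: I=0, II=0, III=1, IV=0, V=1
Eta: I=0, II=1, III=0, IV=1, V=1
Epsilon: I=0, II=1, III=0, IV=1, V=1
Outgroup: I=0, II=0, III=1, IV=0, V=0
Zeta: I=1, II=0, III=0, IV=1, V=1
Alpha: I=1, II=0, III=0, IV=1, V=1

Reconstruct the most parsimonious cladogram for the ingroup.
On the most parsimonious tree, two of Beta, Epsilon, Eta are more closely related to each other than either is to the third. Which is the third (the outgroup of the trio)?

Beta

Character polarity is set by the outgroup: the derived state is whichever differs from the outgroup's state, so for III the derived state is '0', and for the remaining characters it is '1'.
I (derived state '1') is shared by Alpha and Zeta — a synapomorphy uniting that clade.
II (derived state '1') is shared by Epsilon and Eta — a synapomorphy uniting that clade.
III (derived state '0') is shared by Alpha, Beta, Epsilon, Eta, and Zeta — a synapomorphy uniting that clade.
IV: derived state '1' in Alpha, Epsilon, Eta, and Zeta only — synapomorphy for {Alpha, Epsilon, Eta, Zeta}.
V (derived state '1') is shared by all ingroup taxa — unites the whole ingroup.
Most parsimonious ingroup topology: ((((Eta,Epsilon),(Zeta,Alpha)),Beta),Gamma).
Eta and Epsilon share a more recent common ancestor with each other than either does with Beta, so Beta is the least closely related of the three.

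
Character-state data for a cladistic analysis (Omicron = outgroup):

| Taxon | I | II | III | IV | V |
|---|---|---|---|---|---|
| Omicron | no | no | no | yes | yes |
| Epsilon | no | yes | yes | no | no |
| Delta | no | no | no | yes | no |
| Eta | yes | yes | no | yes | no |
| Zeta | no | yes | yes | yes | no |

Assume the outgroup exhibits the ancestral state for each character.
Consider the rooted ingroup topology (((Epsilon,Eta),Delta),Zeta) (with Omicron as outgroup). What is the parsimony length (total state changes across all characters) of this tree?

Map each character onto (((Epsilon,Eta),Delta),Zeta) (rooted by Omicron) and count the minimum state changes it requires (Fitch parsimony):
I: 1; II: 2; III: 2; IV: 1; V: 1.
Total tree length = 7.

7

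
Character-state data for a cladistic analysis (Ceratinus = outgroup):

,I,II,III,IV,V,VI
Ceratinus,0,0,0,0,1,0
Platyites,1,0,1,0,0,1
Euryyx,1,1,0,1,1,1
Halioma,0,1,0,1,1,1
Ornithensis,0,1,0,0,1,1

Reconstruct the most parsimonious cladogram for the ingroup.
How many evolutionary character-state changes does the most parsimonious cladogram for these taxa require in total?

7

Character polarity is set by the outgroup: the derived state is whichever differs from the outgroup's state, so for V the derived state is '0', and for the remaining characters it is '1'.
I groups Euryyx and Platyites, which is incompatible with the clades supported by the remaining characters; treating it as convergent (homoplasy) costs fewer steps than any alternative tree.
II (derived state '1') is shared by Euryyx, Halioma, and Ornithensis — a synapomorphy uniting that clade.
III: derived state '1' in Platyites only — an autapomorphy, so it tells us nothing about relationships among taxa.
IV (derived state '1') is shared by Euryyx and Halioma — a synapomorphy uniting that clade.
V (derived state '0') is unique to Platyites (autapomorphy; uninformative for grouping).
VI (derived state '1') is shared by all ingroup taxa — unites the whole ingroup.
Most parsimonious ingroup topology: (Platyites,((Euryyx,Halioma),Ornithensis)).
Changes per character on this tree: I: 2; II: 1; III: 1; IV: 1; V: 1; VI: 1.
Total = 7.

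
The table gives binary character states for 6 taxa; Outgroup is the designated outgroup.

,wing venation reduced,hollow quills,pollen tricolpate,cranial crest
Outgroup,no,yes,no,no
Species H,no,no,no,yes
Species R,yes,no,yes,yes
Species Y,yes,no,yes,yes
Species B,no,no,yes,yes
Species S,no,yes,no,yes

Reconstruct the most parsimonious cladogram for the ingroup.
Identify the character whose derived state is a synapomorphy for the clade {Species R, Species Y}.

wing venation reduced

Character polarity is set by the outgroup: the derived state is whichever differs from the outgroup's state, so for hollow quills the derived state is 'no', and for the remaining characters it is 'yes'.
Only Species R and Species Y show the derived state 'yes' for wing venation reduced, supporting them as a clade.
hollow quills (derived state 'no') is shared by Species B, Species H, Species R, and Species Y — a synapomorphy uniting that clade.
Only Species B, Species R, and Species Y show the derived state 'yes' for pollen tricolpate, supporting them as a clade.
cranial crest (derived state 'yes') is shared by all ingroup taxa — unites the whole ingroup.
Most parsimonious ingroup topology: (Species S,(Species H,((Species Y,Species R),Species B))).
The clade {Species R, Species Y} is supported by wing venation reduced: its derived state 'yes' occurs in exactly those taxa and in no other taxon (including the outgroup).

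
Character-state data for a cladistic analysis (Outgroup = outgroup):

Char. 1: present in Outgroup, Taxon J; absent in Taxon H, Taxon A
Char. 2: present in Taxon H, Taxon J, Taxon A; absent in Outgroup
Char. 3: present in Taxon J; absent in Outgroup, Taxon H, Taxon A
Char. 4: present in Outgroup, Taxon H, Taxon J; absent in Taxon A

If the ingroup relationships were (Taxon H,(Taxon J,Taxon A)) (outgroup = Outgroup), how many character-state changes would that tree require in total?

Map each character onto (Taxon H,(Taxon J,Taxon A)) (rooted by Outgroup) and count the minimum state changes it requires (Fitch parsimony):
Char. 1: 2; Char. 2: 1; Char. 3: 1; Char. 4: 1.
Total tree length = 5.

5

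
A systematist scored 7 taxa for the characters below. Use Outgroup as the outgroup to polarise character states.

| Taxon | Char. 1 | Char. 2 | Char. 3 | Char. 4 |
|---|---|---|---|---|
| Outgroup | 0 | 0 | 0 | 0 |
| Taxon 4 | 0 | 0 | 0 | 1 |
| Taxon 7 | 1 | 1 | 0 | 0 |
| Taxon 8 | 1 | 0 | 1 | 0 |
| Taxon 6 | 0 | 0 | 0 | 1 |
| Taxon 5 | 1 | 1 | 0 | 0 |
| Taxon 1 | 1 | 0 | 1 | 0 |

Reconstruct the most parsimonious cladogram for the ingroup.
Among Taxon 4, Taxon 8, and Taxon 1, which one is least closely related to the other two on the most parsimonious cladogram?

The outgroup has state '0' for every character, so '1' is the derived state throughout.
Char. 1: derived state '1' in Taxon 1, Taxon 5, Taxon 7, and Taxon 8 only — synapomorphy for {Taxon 1, Taxon 5, Taxon 7, Taxon 8}.
Only Taxon 5 and Taxon 7 show the derived state '1' for Char. 2, supporting them as a clade.
Char. 3: derived state '1' in Taxon 1 and Taxon 8 only — synapomorphy for {Taxon 1, Taxon 8}.
Char. 4: derived state '1' in Taxon 4 and Taxon 6 only — synapomorphy for {Taxon 4, Taxon 6}.
Most parsimonious ingroup topology: ((Taxon 4,Taxon 6),((Taxon 7,Taxon 5),(Taxon 8,Taxon 1))).
Taxon 1 and Taxon 8 share a more recent common ancestor with each other than either does with Taxon 4, so Taxon 4 is the least closely related of the three.

Taxon 4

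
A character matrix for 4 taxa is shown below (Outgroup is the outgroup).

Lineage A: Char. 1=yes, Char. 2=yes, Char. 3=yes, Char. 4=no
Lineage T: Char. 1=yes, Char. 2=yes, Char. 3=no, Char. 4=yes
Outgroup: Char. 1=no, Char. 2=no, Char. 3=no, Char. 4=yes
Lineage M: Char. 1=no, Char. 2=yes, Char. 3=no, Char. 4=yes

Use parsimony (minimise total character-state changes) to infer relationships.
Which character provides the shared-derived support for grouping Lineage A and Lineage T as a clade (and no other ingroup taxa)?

Character polarity is set by the outgroup: the derived state is whichever differs from the outgroup's state, so for Char. 4 the derived state is 'no', and for the remaining characters it is 'yes'.
Char. 1: derived state 'yes' in Lineage A and Lineage T only — synapomorphy for {Lineage A, Lineage T}.
Char. 2 (derived state 'yes') is shared by all ingroup taxa — unites the whole ingroup.
Char. 3 (derived state 'yes') is unique to Lineage A (autapomorphy; uninformative for grouping).
Char. 4 (derived state 'no') is unique to Lineage A (autapomorphy; uninformative for grouping).
Most parsimonious ingroup topology: ((Lineage T,Lineage A),Lineage M).
The clade {Lineage A, Lineage T} is supported by Char. 1: its derived state 'yes' occurs in exactly those taxa and in no other taxon (including the outgroup).

Char. 1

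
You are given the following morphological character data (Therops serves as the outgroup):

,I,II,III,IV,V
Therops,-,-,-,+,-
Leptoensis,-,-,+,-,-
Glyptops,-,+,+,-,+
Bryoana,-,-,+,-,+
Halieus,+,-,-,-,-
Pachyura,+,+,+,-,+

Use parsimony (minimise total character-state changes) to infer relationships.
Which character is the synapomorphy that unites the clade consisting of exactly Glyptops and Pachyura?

Character polarity is set by the outgroup: the derived state is whichever differs from the outgroup's state, so for IV the derived state is '-', and for the remaining characters it is '+'.
I (state '+') occurs in Halieus and Pachyura but conflicts with the nesting implied by the other characters — most parsimoniously interpreted as homoplasy.
II (derived state '+') is shared by Glyptops and Pachyura — a synapomorphy uniting that clade.
Only Bryoana, Glyptops, Leptoensis, and Pachyura show the derived state '+' for III, supporting them as a clade.
IV (derived state '-') is shared by all ingroup taxa — unites the whole ingroup.
V (derived state '+') is shared by Bryoana, Glyptops, and Pachyura — a synapomorphy uniting that clade.
Most parsimonious ingroup topology: ((Leptoensis,((Glyptops,Pachyura),Bryoana)),Halieus).
The clade {Glyptops, Pachyura} is supported by II: its derived state '+' occurs in exactly those taxa and in no other taxon (including the outgroup).

II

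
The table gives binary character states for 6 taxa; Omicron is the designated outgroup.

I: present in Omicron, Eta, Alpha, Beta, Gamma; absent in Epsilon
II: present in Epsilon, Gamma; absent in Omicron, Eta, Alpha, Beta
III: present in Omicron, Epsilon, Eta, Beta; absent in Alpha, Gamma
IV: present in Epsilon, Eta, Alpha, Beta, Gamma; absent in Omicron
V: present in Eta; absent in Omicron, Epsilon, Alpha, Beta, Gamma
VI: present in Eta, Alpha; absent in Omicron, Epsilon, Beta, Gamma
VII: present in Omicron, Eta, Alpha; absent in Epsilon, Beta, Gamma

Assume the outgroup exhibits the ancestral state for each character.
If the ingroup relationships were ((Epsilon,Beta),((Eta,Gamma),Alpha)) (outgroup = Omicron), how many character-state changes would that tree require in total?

Map each character onto ((Epsilon,Beta),((Eta,Gamma),Alpha)) (rooted by Omicron) and count the minimum state changes it requires (Fitch parsimony):
I: 1; II: 2; III: 2; IV: 1; V: 1; VI: 2; VII: 2.
Total tree length = 11.

11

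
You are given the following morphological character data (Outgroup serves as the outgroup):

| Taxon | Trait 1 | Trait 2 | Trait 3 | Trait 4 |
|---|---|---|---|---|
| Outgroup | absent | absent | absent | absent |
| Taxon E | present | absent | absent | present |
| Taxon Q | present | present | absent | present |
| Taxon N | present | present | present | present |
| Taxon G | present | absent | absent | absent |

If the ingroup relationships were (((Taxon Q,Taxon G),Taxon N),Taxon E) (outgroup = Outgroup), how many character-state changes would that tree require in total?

6

Map each character onto (((Taxon Q,Taxon G),Taxon N),Taxon E) (rooted by Outgroup) and count the minimum state changes it requires (Fitch parsimony):
Trait 1: 1; Trait 2: 2; Trait 3: 1; Trait 4: 2.
Total tree length = 6.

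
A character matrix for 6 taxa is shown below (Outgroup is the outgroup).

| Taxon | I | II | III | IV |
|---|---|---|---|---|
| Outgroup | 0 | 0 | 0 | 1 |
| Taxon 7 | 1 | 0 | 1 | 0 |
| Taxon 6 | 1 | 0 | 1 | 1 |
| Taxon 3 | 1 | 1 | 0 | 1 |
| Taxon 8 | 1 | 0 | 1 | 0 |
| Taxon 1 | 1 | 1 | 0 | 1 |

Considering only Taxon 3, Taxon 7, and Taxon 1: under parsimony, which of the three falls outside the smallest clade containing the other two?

Taxon 7

Character polarity is set by the outgroup: the derived state is whichever differs from the outgroup's state, so for IV the derived state is '0', and for the remaining characters it is '1'.
All ingroup taxa share the derived state '1' for I; it defines the ingroup but does not resolve relationships within it.
Only Taxon 1 and Taxon 3 show the derived state '1' for II, supporting them as a clade.
III: derived state '1' in Taxon 6, Taxon 7, and Taxon 8 only — synapomorphy for {Taxon 6, Taxon 7, Taxon 8}.
Only Taxon 7 and Taxon 8 show the derived state '0' for IV, supporting them as a clade.
Most parsimonious ingroup topology: ((Taxon 3,Taxon 1),(Taxon 6,(Taxon 7,Taxon 8))).
Taxon 3 and Taxon 1 share a more recent common ancestor with each other than either does with Taxon 7, so Taxon 7 is the least closely related of the three.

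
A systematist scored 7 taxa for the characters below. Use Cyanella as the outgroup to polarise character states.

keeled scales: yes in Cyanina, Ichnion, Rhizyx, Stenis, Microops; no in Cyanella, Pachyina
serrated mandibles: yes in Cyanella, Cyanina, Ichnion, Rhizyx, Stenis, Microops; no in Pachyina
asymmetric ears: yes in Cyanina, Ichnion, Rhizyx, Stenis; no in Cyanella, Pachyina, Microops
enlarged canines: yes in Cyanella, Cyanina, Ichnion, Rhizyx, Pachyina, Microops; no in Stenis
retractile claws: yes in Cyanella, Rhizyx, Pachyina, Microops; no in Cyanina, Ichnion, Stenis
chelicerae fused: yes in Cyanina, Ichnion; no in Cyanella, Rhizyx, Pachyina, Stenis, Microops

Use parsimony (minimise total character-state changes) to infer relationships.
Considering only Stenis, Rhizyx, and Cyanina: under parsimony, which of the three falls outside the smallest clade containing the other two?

Character polarity is set by the outgroup: the derived state is whichever differs from the outgroup's state, so for serrated mandibles, enlarged canines, retractile claws the derived state is 'no', and for the remaining characters it is 'yes'.
keeled scales: derived state 'yes' in Cyanina, Ichnion, Microops, Rhizyx, and Stenis only — synapomorphy for {Cyanina, Ichnion, Microops, Rhizyx, Stenis}.
serrated mandibles (derived state 'no') is unique to Pachyina (autapomorphy; uninformative for grouping).
asymmetric ears (derived state 'yes') is shared by Cyanina, Ichnion, Rhizyx, and Stenis — a synapomorphy uniting that clade.
enlarged canines: derived state 'no' in Stenis only — an autapomorphy, so it tells us nothing about relationships among taxa.
retractile claws (derived state 'no') is shared by Cyanina, Ichnion, and Stenis — a synapomorphy uniting that clade.
chelicerae fused: derived state 'yes' in Cyanina and Ichnion only — synapomorphy for {Cyanina, Ichnion}.
Most parsimonious ingroup topology: (((((Cyanina,Ichnion),Stenis),Rhizyx),Microops),Pachyina).
Cyanina and Stenis share a more recent common ancestor with each other than either does with Rhizyx, so Rhizyx is the least closely related of the three.

Rhizyx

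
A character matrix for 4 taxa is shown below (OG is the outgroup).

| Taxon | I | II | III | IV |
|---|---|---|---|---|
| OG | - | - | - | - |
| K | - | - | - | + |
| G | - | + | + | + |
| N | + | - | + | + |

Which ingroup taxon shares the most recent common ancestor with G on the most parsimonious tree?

The outgroup has state '-' for every character, so '+' is the derived state throughout.
I: derived state '+' in N only — an autapomorphy, so it tells us nothing about relationships among taxa.
II (derived state '+') is unique to G (autapomorphy; uninformative for grouping).
III (derived state '+') is shared by G and N — a synapomorphy uniting that clade.
All ingroup taxa share the derived state '+' for IV; it defines the ingroup but does not resolve relationships within it.
Most parsimonious ingroup topology: (K,(G,N)).
G and N form a cherry on this tree, so they are sister taxa.

N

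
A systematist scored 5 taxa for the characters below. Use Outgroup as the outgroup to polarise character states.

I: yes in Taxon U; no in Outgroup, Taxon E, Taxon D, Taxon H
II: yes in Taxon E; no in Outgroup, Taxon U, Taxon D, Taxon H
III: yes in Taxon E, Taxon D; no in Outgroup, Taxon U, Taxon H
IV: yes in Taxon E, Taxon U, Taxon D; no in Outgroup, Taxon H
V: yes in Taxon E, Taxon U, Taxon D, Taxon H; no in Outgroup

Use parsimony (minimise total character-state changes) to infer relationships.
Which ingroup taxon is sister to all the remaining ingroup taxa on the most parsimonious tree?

The outgroup has state 'no' for every character, so 'yes' is the derived state throughout.
I: derived state 'yes' in Taxon U only — an autapomorphy, so it tells us nothing about relationships among taxa.
II (derived state 'yes') is unique to Taxon E (autapomorphy; uninformative for grouping).
III: derived state 'yes' in Taxon D and Taxon E only — synapomorphy for {Taxon D, Taxon E}.
Only Taxon D, Taxon E, and Taxon U show the derived state 'yes' for IV, supporting them as a clade.
V (derived state 'yes') is shared by all ingroup taxa — unites the whole ingroup.
Most parsimonious ingroup topology: (((Taxon E,Taxon D),Taxon U),Taxon H).
Taxon H is sister to the clade containing all other ingroup taxa, so it is the earliest-diverging (most basal) ingroup lineage.

Taxon H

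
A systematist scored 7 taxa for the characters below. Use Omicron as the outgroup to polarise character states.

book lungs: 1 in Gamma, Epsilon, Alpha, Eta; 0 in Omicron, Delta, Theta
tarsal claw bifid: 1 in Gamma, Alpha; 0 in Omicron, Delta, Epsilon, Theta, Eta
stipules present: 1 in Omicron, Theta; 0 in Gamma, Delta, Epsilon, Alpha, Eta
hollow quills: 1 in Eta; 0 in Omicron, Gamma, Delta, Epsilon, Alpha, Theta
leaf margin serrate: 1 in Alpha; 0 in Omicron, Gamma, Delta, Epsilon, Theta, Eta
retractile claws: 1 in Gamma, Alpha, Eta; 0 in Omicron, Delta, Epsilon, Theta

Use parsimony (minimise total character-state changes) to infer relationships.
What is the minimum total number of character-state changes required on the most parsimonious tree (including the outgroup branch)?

Character polarity is set by the outgroup: the derived state is whichever differs from the outgroup's state, so for stipules present the derived state is '0', and for the remaining characters it is '1'.
book lungs (derived state '1') is shared by Alpha, Epsilon, Eta, and Gamma — a synapomorphy uniting that clade.
tarsal claw bifid (derived state '1') is shared by Alpha and Gamma — a synapomorphy uniting that clade.
stipules present: derived state '0' in Alpha, Delta, Epsilon, Eta, and Gamma only — synapomorphy for {Alpha, Delta, Epsilon, Eta, Gamma}.
hollow quills: derived state '1' in Eta only — an autapomorphy, so it tells us nothing about relationships among taxa.
leaf margin serrate: derived state '1' in Alpha only — an autapomorphy, so it tells us nothing about relationships among taxa.
retractile claws: derived state '1' in Alpha, Eta, and Gamma only — synapomorphy for {Alpha, Eta, Gamma}.
Most parsimonious ingroup topology: (((((Gamma,Alpha),Eta),Epsilon),Delta),Theta).
Changes per character on this tree: book lungs: 1; tarsal claw bifid: 1; stipules present: 1; hollow quills: 1; leaf margin serrate: 1; retractile claws: 1.
Total = 6.

6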